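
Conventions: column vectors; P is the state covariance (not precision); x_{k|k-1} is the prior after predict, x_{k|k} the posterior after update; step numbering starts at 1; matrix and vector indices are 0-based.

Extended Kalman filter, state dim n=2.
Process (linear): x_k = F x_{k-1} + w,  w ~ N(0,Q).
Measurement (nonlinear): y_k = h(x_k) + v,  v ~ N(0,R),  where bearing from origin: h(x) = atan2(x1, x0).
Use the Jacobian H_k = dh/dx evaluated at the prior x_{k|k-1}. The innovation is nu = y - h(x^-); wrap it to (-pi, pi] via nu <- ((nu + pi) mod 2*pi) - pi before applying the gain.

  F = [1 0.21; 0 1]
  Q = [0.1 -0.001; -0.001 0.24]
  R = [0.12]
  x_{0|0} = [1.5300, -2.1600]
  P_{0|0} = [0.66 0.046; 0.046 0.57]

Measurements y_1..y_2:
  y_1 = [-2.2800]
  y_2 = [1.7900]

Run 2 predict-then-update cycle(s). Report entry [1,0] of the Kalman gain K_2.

K[1,0] = -0.3866

step 1: x^-=[1.0764, -2.1600]  P^-=[0.8045 0.1647; 0.1647 0.8100]  H_jac=[0.3709 0.1848]  S=[0.2809]  K=[1.1705; 0.7504]  nu=[-1.1715]  x^+=[-0.2949, -3.0391]  P^+=[0.4196 -0.0820; -0.0820 0.6518]
step 2: x^-=[-0.9331, -3.0391]  P^-=[0.5139 0.0539; 0.0539 0.8918]  H_jac=[0.3007 -0.0923]  S=[0.1711]  K=[0.8742; -0.3866]  nu=[-2.6245]  x^+=[-3.2275, -2.0245]  P^+=[0.3832 0.1117; 0.1117 0.8663]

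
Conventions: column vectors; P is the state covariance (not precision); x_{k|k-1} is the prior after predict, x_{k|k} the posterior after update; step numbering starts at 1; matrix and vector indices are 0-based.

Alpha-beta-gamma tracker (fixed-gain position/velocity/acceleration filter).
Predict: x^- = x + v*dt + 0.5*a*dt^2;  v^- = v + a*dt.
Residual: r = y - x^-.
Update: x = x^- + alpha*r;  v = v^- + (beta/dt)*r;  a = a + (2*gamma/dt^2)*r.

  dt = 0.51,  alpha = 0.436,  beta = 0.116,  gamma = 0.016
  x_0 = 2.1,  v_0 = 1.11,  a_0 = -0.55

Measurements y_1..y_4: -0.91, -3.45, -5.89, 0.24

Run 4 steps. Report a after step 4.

step 1: x_pred=2.5946  r=-3.5046  x^+=1.0666  v^+=0.0324  a^+=-0.9812
step 2: x_pred=0.9555  r=-4.4055  x^+=-0.9653  v^+=-1.4700  a^+=-1.5232
step 3: x_pred=-1.9131  r=-3.9769  x^+=-3.6470  v^+=-3.1514  a^+=-2.0124
step 4: x_pred=-5.5160  r=5.7560  x^+=-3.0064  v^+=-2.8686  a^+=-1.3043

a_post = -1.3043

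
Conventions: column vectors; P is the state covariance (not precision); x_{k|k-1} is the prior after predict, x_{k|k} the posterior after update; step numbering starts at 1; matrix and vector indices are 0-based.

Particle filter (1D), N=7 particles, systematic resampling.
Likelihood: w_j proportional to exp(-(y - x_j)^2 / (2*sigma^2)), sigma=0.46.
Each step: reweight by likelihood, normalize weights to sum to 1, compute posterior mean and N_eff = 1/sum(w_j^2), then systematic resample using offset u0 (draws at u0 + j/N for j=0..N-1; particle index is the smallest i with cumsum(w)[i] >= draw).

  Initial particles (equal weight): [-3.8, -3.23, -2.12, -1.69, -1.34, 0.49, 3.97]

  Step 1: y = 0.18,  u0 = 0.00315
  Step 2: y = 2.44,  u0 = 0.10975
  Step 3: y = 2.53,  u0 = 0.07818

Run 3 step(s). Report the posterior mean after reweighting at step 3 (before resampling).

step 1: w=[0.0000, 0.0000, 0.0000, 0.0003, 0.0053, 0.9944, 0.0000]  mean=0.4796  Neff=1.0113  idx=[4, 5, 5, 5, 5, 5, 5]
step 2: w=[0.0000, 0.1667, 0.1667, 0.1667, 0.1667, 0.1667, 0.1667]  mean=0.4900  Neff=6.0000  idx=[1, 2, 3, 4, 5, 5, 6]
step 3: w=[0.1429, 0.1429, 0.1429, 0.1429, 0.1429, 0.1429, 0.1429]  mean=0.4900  Neff=7.0000  idx=[0, 1, 2, 3, 4, 5, 6]

post_mean = 0.4900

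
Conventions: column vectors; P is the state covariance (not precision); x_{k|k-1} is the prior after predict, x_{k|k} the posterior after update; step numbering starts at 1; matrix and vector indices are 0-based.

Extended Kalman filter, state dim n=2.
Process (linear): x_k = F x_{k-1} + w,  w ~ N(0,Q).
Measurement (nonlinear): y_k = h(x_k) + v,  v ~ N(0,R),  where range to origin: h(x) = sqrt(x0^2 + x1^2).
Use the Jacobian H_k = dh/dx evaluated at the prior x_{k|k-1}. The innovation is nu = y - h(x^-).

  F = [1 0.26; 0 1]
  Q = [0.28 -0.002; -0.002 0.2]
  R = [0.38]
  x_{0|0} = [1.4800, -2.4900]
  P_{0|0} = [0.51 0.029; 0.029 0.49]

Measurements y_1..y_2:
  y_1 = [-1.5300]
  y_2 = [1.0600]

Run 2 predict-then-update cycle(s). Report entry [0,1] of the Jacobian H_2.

H_jac[0,1] = 0.1325

step 1: x^-=[0.8326, -2.4900]  P^-=[0.8382 0.1544; 0.1544 0.6900]  H_jac=[0.3171 -0.9484]  S=[0.9920]  K=[0.1203; -0.6103]  nu=[-4.1555]  x^+=[0.3325, 0.0461]  P^+=[0.8238 0.2273; 0.2273 0.3205]
step 2: x^-=[0.3445, 0.0461]  P^-=[1.2437 0.3086; 0.3086 0.5205]  H_jac=[0.9912 0.1325]  S=[1.6920]  K=[0.7527; 0.2215]  nu=[0.7124]  x^+=[0.8808, 0.2039]  P^+=[0.2850 0.0265; 0.0265 0.4375]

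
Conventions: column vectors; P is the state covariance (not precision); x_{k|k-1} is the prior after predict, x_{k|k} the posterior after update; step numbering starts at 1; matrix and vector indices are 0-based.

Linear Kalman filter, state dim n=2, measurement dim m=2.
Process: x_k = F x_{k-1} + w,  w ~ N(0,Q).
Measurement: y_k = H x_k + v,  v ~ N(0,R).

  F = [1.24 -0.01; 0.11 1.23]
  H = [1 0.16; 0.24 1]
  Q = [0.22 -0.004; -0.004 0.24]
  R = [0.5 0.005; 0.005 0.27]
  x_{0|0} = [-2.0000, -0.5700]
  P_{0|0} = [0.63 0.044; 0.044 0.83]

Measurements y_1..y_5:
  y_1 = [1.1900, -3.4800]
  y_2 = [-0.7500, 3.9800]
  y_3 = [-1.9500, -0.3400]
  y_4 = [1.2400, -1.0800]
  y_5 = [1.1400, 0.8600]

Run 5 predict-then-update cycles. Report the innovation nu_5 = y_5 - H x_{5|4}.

step 1: x^-=[-2.4743, -0.9211]  P^-=[1.1877 0.1388; 0.1388 1.5152]  S=[1.7709 0.6766; 0.6766 1.9203]  K=[0.6920 -0.0231; -0.1073 0.8442]  nu=[3.8117, -1.9651]  x^+=[0.2090, -2.9890]  P^+=[0.3602 -0.0892; -0.0892 0.2488]
step 2: x^-=[0.2891, -3.6534]  P^-=[0.7761 -0.0939; -0.0939 0.5967]  S=[1.2613 0.1892; 0.1892 0.8663]  K=[0.6073 -0.0260; -0.1015 0.6849]  nu=[-0.4545, 7.5641]  x^+=[-0.1840, 1.5734]  P^+=[0.3163 -0.0799; -0.0799 0.2036]
step 3: x^-=[-0.2438, 1.9150]  P^-=[0.7083 -0.0851; -0.0851 0.5302]  S=[1.1947 0.1714; 0.1714 0.8002]  K=[0.5843 -0.0191; -0.0946 0.6574]  nu=[-2.0126, -2.1965]  x^+=[-1.3777, 0.6615]  P^+=[0.3041 -0.0752; -0.0752 0.1951]
step 4: x^-=[-1.7150, 0.6620]  P^-=[0.6894 -0.0796; -0.0796 0.5184]  S=[1.1772 0.1708; 0.1708 0.7900]  K=[0.5771 -0.0160; -0.0917 0.6519]  nu=[2.8490, -1.3305]  x^+=[-0.0493, -0.4666]  P^+=[0.3003 -0.0735; -0.0735 0.1932]
step 5: x^-=[-0.0565, -0.5794]  P^-=[0.6835 -0.0775; -0.0775 0.5160]  S=[1.1719 0.1712; 0.1712 0.7882]  K=[0.5748 -0.0150; -0.0907 0.6508]  nu=[1.2892, 1.4529]  x^+=[0.6628, 0.2493]  P^+=[0.2990 -0.0729; -0.0729 0.1928]

innov = [1.2892, 1.4529]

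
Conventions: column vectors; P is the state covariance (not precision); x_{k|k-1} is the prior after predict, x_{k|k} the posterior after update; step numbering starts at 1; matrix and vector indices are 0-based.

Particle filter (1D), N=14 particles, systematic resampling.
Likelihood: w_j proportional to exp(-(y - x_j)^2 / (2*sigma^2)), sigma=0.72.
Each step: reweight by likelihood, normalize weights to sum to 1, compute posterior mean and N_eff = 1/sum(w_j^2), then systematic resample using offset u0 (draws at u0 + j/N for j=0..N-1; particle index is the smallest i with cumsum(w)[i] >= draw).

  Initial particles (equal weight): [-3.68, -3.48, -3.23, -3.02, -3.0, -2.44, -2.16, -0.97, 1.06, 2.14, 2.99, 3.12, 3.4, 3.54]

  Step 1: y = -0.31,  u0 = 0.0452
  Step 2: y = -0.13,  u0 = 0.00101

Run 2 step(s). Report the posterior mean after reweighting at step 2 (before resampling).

step 1: w=[0.0000, 0.0001, 0.0003, 0.0010, 0.0011, 0.0144, 0.0421, 0.7506, 0.1869, 0.0035, 0.0000, 0.0000, 0.0000, 0.0000]  mean=-0.6557  Neff=1.6656  idx=[6, 7, 7, 7, 7, 7, 7, 7, 7, 7, 7, 8, 8, 8]
step 2: w=[0.0032, 0.0866, 0.0866, 0.0866, 0.0866, 0.0866, 0.0866, 0.0866, 0.0866, 0.0866, 0.0866, 0.0436, 0.0436, 0.0436]  mean=-0.7081  Neff=12.3920  idx=[0, 1, 2, 3, 4, 5, 5, 6, 7, 8, 9, 10, 10, 12]

post_mean = -0.7081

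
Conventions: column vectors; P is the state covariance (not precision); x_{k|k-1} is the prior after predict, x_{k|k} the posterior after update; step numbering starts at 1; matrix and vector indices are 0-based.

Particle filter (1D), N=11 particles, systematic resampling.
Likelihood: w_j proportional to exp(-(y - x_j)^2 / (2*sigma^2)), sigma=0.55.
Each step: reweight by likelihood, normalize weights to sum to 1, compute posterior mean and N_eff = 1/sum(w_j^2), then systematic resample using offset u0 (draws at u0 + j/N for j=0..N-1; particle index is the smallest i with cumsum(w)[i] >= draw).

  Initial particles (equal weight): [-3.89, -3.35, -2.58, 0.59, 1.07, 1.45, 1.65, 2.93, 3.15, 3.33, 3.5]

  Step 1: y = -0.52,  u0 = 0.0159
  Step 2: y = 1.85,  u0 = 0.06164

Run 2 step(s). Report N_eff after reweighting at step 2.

step 1: w=[0.0000, 0.0000, 0.0060, 0.8772, 0.1030, 0.0110, 0.0028, 0.0000, 0.0000, 0.0000, 0.0000]  mean=0.6327  Neff=1.2818  idx=[3, 3, 3, 3, 3, 3, 3, 3, 3, 3, 4]
step 2: w=[0.0665, 0.0665, 0.0665, 0.0665, 0.0665, 0.0665, 0.0665, 0.0665, 0.0665, 0.0665, 0.3354]  mean=0.7510  Neff=6.3842  idx=[0, 2, 3, 5, 6, 7, 9, 10, 10, 10, 10]

N_eff = 6.3842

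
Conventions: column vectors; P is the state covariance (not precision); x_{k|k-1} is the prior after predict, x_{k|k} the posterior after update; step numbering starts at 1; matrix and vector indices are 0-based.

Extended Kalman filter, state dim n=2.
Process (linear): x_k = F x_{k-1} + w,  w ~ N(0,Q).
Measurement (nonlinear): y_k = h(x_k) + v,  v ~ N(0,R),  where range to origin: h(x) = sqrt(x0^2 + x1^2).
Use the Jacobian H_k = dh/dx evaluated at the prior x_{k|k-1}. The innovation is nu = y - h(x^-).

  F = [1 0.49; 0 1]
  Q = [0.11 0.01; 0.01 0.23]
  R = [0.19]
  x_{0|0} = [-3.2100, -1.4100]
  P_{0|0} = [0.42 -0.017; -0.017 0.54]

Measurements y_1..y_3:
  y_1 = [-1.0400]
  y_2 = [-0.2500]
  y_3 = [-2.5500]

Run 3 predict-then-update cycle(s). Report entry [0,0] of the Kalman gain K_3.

step 1: x^-=[-3.9009, -1.4100]  P^-=[0.6430 0.2576; 0.2576 0.7700]  H_jac=[-0.9405 -0.3399]  S=[1.0124]  K=[-0.6838; -0.4978]  nu=[-5.1879]  x^+=[-0.3534, 1.1728]  P^+=[0.1696 -0.0870; -0.0870 0.5191]
step 2: x^-=[0.2213, 1.1728]  P^-=[0.3189 0.1773; 0.1773 0.7491]  H_jac=[0.1854 0.9827]  S=[0.9889]  K=[0.2360; 0.7776]  nu=[-1.4435]  x^+=[-0.1193, 0.0503]  P^+=[0.2639 -0.0042; -0.0042 0.1511]
step 3: x^-=[-0.0947, 0.0503]  P^-=[0.4061 0.0799; 0.0799 0.3811]  H_jac=[-0.8830 0.4695]  S=[0.5243]  K=[-0.6123; 0.2067]  nu=[-2.6572]  x^+=[1.5323, -0.4989]  P^+=[0.2095 0.1463; 0.1463 0.3587]

K[0,0] = -0.6123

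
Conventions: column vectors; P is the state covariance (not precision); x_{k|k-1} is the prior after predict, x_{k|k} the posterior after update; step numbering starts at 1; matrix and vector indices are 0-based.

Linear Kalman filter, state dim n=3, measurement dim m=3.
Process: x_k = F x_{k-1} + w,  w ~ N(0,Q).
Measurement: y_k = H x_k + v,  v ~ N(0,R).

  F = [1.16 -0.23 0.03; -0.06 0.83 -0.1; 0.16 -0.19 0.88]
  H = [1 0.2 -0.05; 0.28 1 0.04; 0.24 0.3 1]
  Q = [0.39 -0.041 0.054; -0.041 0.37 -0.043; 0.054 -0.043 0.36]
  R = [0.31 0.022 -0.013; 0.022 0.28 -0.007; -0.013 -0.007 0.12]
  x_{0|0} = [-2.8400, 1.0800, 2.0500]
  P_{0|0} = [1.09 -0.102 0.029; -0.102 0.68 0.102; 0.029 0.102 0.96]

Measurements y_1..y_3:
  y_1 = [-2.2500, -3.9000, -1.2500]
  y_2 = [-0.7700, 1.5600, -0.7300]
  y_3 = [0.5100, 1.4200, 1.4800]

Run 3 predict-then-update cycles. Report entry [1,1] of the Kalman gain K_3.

K[1,1] = 0.6612

step 1: x^-=[-3.4813, 0.8618, 1.1444]  P^-=[1.9486 -0.3477 0.3461; -0.3477 0.8456 -0.1854; 0.3461 -0.1854 1.1361]  S=[2.1253 0.3841 0.6352; 0.3841 1.0783 0.2230; 0.6352 0.2230 1.4493]  K=[0.8611 -0.1379 0.1333; -0.2072 0.7686 -0.0379; -0.1113 -0.1822 0.8797]  nu=[1.1162, -3.8328, -1.8174]  x^+=[-2.2341, -2.2465, 0.1197]  P^+=[0.2801 -0.0977 -0.0321; -0.0977 0.2405 -0.0559; -0.0321 -0.0559 0.1328]
step 2: x^-=[-2.0712, -1.7425, 0.1747]  P^-=[0.8304 -0.2012 0.1238; -0.2012 0.5567 -0.1491; 0.1238 -0.1491 0.4943]  S=[1.0741 0.1619 0.2197; 0.1619 0.7808 0.0554; 0.2197 0.0554 0.6532]  K=[0.7117 -0.1133 0.1725; -0.1683 0.6714 -0.0468; -0.0688 -0.1616 0.7705]  nu=[1.6585, 3.8755, 0.1152]  x^+=[-1.3102, 0.5750, -0.4770]  P^+=[0.2312 -0.0813 -0.0189; -0.0813 0.2094 -0.0515; -0.0189 -0.0515 0.1145]
step 3: x^-=[-1.6663, 0.6036, -0.7386]  P^-=[0.7551 -0.1770 0.1213; -0.1770 0.5327 -0.1373; 0.1213 -0.1373 0.4789]  S=[1.0074 0.1610 0.2091; 0.1610 0.7652 0.0615; 0.2091 0.0615 0.6407]  K=[0.6893 -0.1078 0.1747; -0.1600 0.6612 -0.0425; -0.0641 -0.1580 0.7647]  nu=[2.0187, 1.3125, 2.4375]  x^+=[0.0096, 1.0449, 0.7886]  P^+=[0.2238 -0.0782 -0.0175; -0.0782 0.2058 -0.0506; -0.0175 -0.0506 0.1131]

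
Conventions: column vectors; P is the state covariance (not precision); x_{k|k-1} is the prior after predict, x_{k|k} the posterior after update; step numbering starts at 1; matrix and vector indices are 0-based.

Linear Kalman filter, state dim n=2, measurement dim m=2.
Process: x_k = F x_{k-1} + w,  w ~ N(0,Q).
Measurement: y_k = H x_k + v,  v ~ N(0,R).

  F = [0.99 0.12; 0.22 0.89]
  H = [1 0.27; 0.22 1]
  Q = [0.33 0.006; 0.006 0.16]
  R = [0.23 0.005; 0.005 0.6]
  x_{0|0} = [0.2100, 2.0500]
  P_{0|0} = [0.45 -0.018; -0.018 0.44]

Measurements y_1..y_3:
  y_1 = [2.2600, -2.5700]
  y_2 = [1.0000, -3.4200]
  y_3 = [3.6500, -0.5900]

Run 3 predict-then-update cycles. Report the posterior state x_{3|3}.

x_post = [2.9013, -0.6331]

step 1: x^-=[0.4539, 1.8707]  P^-=[0.7731 0.1347; 0.1347 0.5233]  S=[1.1140 0.4590; 0.4590 1.2199]  K=[0.7382 -0.0279; 0.0721 0.4261]  nu=[1.3010, -4.5406]  x^+=[1.5411, 0.0300]  P^+=[0.1841 -0.0536; -0.0536 0.2678]
step 2: x^-=[1.5293, 0.3658]  P^-=[0.5016 0.0261; 0.0261 0.3600]  S=[0.7719 0.2402; 0.2402 0.9958]  K=[0.6663 -0.0237; 0.0491 0.3555]  nu=[-0.6281, -4.1222]  x^+=[1.2086, -1.1304]  P^+=[0.1659 -0.0474; -0.0474 0.2240]
step 3: x^-=[1.0608, -0.7402]  P^-=[0.4846 0.0230; 0.0230 0.3269]  S=[0.7509 0.2243; 0.2243 0.9605]  K=[0.6593 -0.0190; 0.0484 0.3343]  nu=[2.7890, -0.0832]  x^+=[2.9013, -0.6331]  P^+=[0.1634 -0.0440; -0.0440 0.2105]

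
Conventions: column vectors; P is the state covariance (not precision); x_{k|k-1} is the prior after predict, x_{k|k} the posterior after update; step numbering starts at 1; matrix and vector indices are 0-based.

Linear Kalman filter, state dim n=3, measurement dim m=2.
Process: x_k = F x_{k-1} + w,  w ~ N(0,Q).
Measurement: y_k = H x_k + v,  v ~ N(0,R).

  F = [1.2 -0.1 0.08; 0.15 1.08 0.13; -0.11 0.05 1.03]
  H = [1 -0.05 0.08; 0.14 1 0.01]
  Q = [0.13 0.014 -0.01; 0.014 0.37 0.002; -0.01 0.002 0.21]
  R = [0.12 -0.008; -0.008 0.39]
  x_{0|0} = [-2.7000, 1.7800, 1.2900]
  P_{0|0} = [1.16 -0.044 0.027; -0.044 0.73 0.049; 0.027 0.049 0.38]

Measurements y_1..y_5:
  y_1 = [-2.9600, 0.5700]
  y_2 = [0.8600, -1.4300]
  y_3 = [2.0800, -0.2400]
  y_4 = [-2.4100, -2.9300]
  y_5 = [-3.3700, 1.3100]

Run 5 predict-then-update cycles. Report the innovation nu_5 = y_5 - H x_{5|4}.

innov = [-2.2775, 3.4435]

step 1: x^-=[-3.3148, 1.6851, 1.7147]  P^-=[1.8251 0.0997 -0.1103; 0.0997 1.2546 0.1367; -0.1103 0.1367 0.6284]  S=[1.9235 0.2928; 0.2928 1.7107]  K=[0.9345 0.0470; -0.0905 0.7578; -0.0473 0.0826]  nu=[0.3019, -0.6682]  x^+=[-3.0641, 1.1515, 1.6452]  P^+=[0.1158 -0.0048 -0.0538; -0.0048 0.2966 0.0340; -0.0538 0.0340 0.6147]
step 2: x^-=[-3.6605, 0.9978, 2.0892]  P^-=[0.2940 -0.0035 -0.0459; -0.0035 0.7348 0.1294; -0.0459 0.1294 0.8800]  S=[0.4134 0.0030; 0.0030 1.1322]  K=[0.7024 0.0310; -0.0769 0.6500; 0.0428 0.1163]  nu=[4.4032, -1.9363]  x^+=[-0.6277, -0.5995, 2.0526]  P^+=[0.0888 -0.0053 -0.0626; -0.0053 0.2544 0.0452; -0.0626 0.0452 0.8639]
step 3: x^-=[-0.5291, -0.4747, 2.1533]  P^-=[0.2545 -0.0025 -0.0335; -0.0025 0.6918 0.1723; -0.0335 0.1723 1.1472]  S=[0.3770 0.0044; 0.0044 1.0896]  K=[0.6678 0.0274; -0.0694 0.6365; 0.1297 0.1638]  nu=[2.4131, 0.2873]  x^+=[1.0902, -0.4593, 2.5133]  P^+=[0.0853 -0.0059 -0.0716; -0.0059 0.2490 0.0618; -0.0716 0.0618 1.1114]
step 4: x^-=[1.5552, -0.0058, 2.4458]  P^-=[0.2492 -0.0010 -0.0253; -0.0010 0.6938 0.2226; -0.0253 0.2226 1.4134]  S=[0.3742 0.0095; 0.0095 1.0929]  K=[0.6599 0.0250; -0.0640 0.6373; 0.1995 0.2116]  nu=[-4.1612, -3.1664]  x^+=[-1.2702, -1.7574, 0.9458]  P^+=[0.0852 -0.0066 -0.0817; -0.0066 0.2492 0.0789; -0.0817 0.0789 1.3487]
step 5: x^-=[-1.2728, -1.9656, 1.0260]  P^-=[0.2484 0.0000 -0.0199; 0.0000 0.7022 0.2722; -0.0199 0.2722 1.6693]  S=[0.3755 0.0143; 0.0143 1.1026]  K=[0.6565 0.0229; -0.0597 0.6401; 0.2566 0.2562]  nu=[-2.2775, 3.4435]  x^+=[-2.6892, 0.3746, 1.3237]  P^+=[0.0856 -0.0074 -0.0921; -0.0074 0.2502 0.0950; -0.0921 0.0950 1.5703]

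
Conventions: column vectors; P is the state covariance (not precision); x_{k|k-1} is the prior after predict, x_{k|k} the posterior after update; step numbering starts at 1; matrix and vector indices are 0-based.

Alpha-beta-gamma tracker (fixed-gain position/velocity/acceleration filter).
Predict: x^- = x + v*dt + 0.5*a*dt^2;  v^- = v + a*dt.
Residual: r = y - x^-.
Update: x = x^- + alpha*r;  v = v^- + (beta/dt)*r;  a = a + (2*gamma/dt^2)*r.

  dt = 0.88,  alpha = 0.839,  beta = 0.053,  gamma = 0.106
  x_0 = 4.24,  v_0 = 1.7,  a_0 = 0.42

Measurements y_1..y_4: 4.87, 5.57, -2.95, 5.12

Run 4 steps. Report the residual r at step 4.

step 1: x_pred=5.8986  r=-1.0286  x^+=5.0356  v^+=2.0076  a^+=0.1384
step 2: x_pred=6.8559  r=-1.2859  x^+=5.7770  v^+=2.0520  a^+=-0.2136
step 3: x_pred=7.5001  r=-10.4501  x^+=-1.2675  v^+=1.2346  a^+=-3.0744
step 4: x_pred=-1.3715  r=6.4915  x^+=4.0749  v^+=-1.0799  a^+=-1.2973

resid = 6.4915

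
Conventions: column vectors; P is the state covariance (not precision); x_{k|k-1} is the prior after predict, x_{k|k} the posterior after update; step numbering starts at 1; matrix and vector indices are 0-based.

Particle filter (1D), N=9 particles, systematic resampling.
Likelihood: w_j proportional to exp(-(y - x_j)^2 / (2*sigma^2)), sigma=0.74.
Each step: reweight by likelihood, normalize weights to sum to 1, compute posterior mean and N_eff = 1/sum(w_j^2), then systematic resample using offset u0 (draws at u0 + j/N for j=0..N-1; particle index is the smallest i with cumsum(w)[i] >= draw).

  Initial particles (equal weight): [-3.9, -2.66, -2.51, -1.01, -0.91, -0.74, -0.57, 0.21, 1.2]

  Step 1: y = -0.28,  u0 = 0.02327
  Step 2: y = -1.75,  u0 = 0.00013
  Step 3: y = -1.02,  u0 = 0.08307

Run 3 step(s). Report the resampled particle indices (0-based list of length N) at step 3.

resampled_idx = [0, 1, 2, 3, 4, 5, 6, 7, 8]

step 1: w=[0.0000, 0.0014, 0.0027, 0.1531, 0.1733, 0.2053, 0.2306, 0.2000, 0.0337]  mean=-0.5236  Neff=5.2655  idx=[3, 3, 4, 5, 5, 6, 6, 7, 7]
step 2: w=[0.1927, 0.1927, 0.1668, 0.1252, 0.1252, 0.0891, 0.0891, 0.0095, 0.0095]  mean=-0.8240  Neff=6.6868  idx=[0, 0, 1, 1, 2, 3, 3, 4, 5]
step 3: w=[0.1161, 0.1161, 0.1161, 0.1161, 0.1148, 0.1081, 0.1081, 0.1081, 0.0965]  mean=-0.8685  Neff=8.9714  idx=[0, 1, 2, 3, 4, 5, 6, 7, 8]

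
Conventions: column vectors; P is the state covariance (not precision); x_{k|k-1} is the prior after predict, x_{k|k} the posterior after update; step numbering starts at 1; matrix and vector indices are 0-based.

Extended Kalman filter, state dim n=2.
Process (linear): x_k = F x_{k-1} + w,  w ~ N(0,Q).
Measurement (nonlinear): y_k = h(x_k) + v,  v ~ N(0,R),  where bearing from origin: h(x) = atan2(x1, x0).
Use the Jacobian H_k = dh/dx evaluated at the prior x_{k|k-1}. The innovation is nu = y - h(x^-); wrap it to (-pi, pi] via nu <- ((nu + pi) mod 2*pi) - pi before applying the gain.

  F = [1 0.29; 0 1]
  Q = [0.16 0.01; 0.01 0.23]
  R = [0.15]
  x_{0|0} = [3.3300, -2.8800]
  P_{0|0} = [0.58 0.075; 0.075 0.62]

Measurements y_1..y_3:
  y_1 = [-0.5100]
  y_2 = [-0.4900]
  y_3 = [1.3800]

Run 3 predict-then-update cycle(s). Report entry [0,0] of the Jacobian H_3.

step 1: x^-=[2.4948, -2.8800]  P^-=[0.8356 0.2648; 0.2648 0.8500]  H_jac=[0.1984 0.1718]  S=[0.2260]  K=[0.9347; 0.8786]  nu=[0.3469]  x^+=[2.8191, -2.5752]  P^+=[0.6382 0.0792; 0.0792 0.6755]
step 2: x^-=[2.0723, -2.5752]  P^-=[0.9009 0.2851; 0.2851 0.9055]  H_jac=[0.2357 0.1897]  S=[0.2581]  K=[1.0322; 0.9257]  nu=[0.4032]  x^+=[2.4884, -2.2019]  P^+=[0.6259 0.0385; 0.0385 0.6843]
step 3: x^-=[1.8499, -2.2019]  P^-=[0.8658 0.2469; 0.2469 0.9143]  H_jac=[0.2662 0.2237]  S=[0.2865]  K=[0.9973; 0.9432]  nu=[2.2521]  x^+=[4.0958, -0.0778]  P^+=[0.5808 -0.0226; -0.0226 0.6594]

H_jac[0,0] = 0.2662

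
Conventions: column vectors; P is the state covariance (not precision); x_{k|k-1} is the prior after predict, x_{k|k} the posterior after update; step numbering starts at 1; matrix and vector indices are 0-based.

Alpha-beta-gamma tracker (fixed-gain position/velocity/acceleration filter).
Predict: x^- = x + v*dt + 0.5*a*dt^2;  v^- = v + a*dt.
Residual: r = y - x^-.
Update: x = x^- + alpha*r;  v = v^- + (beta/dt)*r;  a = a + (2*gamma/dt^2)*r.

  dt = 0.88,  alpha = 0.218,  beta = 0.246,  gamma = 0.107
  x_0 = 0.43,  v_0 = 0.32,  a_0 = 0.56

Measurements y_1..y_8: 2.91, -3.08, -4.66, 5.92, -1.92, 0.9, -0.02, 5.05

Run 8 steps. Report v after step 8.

step 1: x_pred=0.9284  r=1.9816  x^+=1.3604  v^+=1.3667  a^+=1.1076
step 2: x_pred=2.9920  r=-6.0720  x^+=1.6683  v^+=0.6440  a^+=-0.5704
step 3: x_pred=2.0142  r=-6.6742  x^+=0.5592  v^+=-1.7236  a^+=-2.4147
step 4: x_pred=-1.8926  r=7.8126  x^+=-0.1894  v^+=-1.6646  a^+=-0.2558
step 5: x_pred=-1.7533  r=-0.1667  x^+=-1.7897  v^+=-1.9363  a^+=-0.3018
step 6: x_pred=-3.6105  r=4.5105  x^+=-2.6272  v^+=-0.9410  a^+=0.9446
step 7: x_pred=-3.0896  r=3.0696  x^+=-2.4204  v^+=0.7483  a^+=1.7929
step 8: x_pred=-1.0677  r=6.1177  x^+=0.2660  v^+=4.0362  a^+=3.4835

v_post = 4.0362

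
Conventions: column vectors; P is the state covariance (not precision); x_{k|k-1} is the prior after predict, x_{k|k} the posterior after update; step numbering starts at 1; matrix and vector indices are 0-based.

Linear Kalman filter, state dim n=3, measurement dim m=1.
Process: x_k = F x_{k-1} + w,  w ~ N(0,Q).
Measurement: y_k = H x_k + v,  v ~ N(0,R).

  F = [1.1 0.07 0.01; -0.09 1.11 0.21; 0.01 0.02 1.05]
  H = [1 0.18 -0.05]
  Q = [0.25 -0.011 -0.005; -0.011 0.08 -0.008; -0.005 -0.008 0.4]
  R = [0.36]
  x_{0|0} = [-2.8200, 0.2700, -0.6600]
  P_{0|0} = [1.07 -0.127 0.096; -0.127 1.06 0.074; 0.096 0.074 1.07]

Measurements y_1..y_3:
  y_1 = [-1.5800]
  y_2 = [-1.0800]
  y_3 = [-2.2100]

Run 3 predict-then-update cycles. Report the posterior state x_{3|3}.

x_post = [-2.0800, 0.5980, -0.7465]

step 1: x^-=[-3.0897, 0.4149, -0.7158]  P^-=[1.5327 -0.1626 0.1329; -0.1626 1.4981 0.3270; 0.1329 0.3270 1.5853]  S=[1.8674]  K=[0.8015; 0.0486; 0.0603]  nu=[1.3992]  x^+=[-1.9682, 0.4829, -0.6315]  P^+=[0.3330 -0.2353 0.0427; -0.2353 1.4937 0.3215; 0.0427 0.3215 1.5785]
step 2: x^-=[-2.1376, 0.5805, -0.6731]  P^-=[0.6256 -0.1923 0.0851; -0.1923 2.1880 0.7429; 0.0851 0.7429 2.1552]  S=[0.9708]  K=[0.6044; 0.1694; 0.1144]  nu=[0.9194]  x^+=[-1.5819, 0.7362, -0.5679]  P^+=[0.2710 -0.2917 0.0180; -0.2917 2.1602 0.7241; 0.0180 0.7241 2.1425]
step 3: x^-=[-1.6942, 0.8403, -0.5974]  P^-=[0.5452 -0.1969 0.0910; -0.1969 3.2334 1.3547; 0.0910 1.3547 2.7937]  S=[0.9125]  K=[0.5536; 0.3477; 0.2139]  nu=[-0.6969]  x^+=[-2.0800, 0.5980, -0.7465]  P^+=[0.2655 -0.3726 -0.0170; -0.3726 3.1230 1.2869; -0.0170 1.2869 2.7520]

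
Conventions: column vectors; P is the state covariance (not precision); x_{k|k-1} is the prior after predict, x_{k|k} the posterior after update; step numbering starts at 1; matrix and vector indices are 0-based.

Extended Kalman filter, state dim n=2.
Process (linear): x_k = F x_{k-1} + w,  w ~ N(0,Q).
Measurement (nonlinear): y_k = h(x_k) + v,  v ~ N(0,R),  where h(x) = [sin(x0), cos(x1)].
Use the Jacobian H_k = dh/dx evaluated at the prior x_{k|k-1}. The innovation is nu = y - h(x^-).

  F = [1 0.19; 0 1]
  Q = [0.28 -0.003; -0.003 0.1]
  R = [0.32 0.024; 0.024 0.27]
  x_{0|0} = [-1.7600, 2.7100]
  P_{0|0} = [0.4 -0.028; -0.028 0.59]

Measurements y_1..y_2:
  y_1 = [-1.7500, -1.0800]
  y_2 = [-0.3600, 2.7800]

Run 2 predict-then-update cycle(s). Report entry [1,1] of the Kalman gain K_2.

K[1,1] = -0.6096

step 1: x^-=[-1.2451, 2.7100]  P^-=[0.6907 0.0811; 0.0811 0.6900]  H_jac=[0.3200 0.0000; 0.0000 -0.4183]  S=[0.3907 0.0131; 0.0131 0.3907]  K=[0.5692 -0.1060; 0.0914 -0.7418]  nu=[-0.8026, -0.1717]  x^+=[-1.6837, 2.7640]  P^+=[0.5613 0.0357; 0.0357 0.4735]
step 2: x^-=[-1.1585, 2.7640]  P^-=[0.8720 0.1227; 0.1227 0.5735]  H_jac=[0.4007 0.0000; 0.0000 -0.3687]  S=[0.4600 0.0059; 0.0059 0.3479]  K=[0.7614 -0.1429; 0.1147 -0.6096]  nu=[0.5562, 3.7096]  x^+=[-1.2650, 0.5665]  P^+=[0.5995 0.0551; 0.0551 0.4390]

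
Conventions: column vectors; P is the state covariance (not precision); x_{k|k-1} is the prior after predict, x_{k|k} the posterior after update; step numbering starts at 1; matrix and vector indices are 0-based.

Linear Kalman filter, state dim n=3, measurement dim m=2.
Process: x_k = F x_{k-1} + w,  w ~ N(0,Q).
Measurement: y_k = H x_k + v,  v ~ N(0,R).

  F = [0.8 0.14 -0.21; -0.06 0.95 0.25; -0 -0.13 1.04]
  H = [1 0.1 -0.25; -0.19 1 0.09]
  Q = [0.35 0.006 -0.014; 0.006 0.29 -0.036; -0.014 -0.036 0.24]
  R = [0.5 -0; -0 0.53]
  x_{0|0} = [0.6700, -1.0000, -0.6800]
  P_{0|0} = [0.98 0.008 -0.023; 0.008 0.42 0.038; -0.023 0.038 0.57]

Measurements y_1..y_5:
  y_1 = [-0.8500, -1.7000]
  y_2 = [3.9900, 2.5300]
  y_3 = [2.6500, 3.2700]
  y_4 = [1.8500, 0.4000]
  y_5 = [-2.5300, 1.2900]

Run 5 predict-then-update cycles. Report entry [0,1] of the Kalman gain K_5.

K[0,1] = -0.0359

step 1: x^-=[0.5388, -1.1602, -0.5772]  P^-=[1.0179 -0.0202 -0.1595; -0.0202 0.7260 0.0981; -0.1595 0.0981 0.8533]  S=[1.6493 -0.2054; -0.2054 1.3305]  K=[0.6309 -0.0739; 0.0877 0.5688; -0.2049 0.1226]  nu=[-1.4171, -0.3855]  x^+=[-0.3267, -1.5037, -0.3342]  P^+=[0.3349 0.0168 0.0847; 0.0168 0.3034 0.0132; 0.0847 0.0132 0.7538]
step 2: x^-=[-0.4017, -1.4925, -0.1521]  P^-=[0.5781 0.0192 -0.1131; 0.0192 0.6140 0.1300; -0.1131 0.1300 1.0568]  S=[1.2042 -0.1003; -0.1003 1.1934]  K=[0.5016 -0.0423; 0.0839 0.5283; -0.2874 0.1825]  nu=[4.5030, 3.9599]  x^+=[1.6894, 0.9774, -0.7234]  P^+=[0.2687 0.0214 0.0801; 0.0214 0.2813 0.0303; 0.0801 0.0303 0.9071]
step 3: x^-=[1.6402, 0.6463, -0.8794]  P^-=[0.5436 0.0110 -0.1476; 0.0110 0.6111 0.1892; -0.1476 0.1892 1.2177]  S=[1.1924 -0.1247; -0.1247 1.2055]  K=[0.4838 -0.0375; 0.0759 0.5272; -0.3386 0.2361]  nu=[0.7253, 3.0145]  x^+=[1.8781, 2.2905, -0.4131]  P^+=[0.2582 0.0225 0.0742; 0.0225 0.2792 0.0498; 0.0742 0.0498 0.9939]
step 4: x^-=[1.9099, 1.9601, -0.7274]  P^-=[0.5417 0.0031 -0.1681; 0.0031 0.6239 0.2311; -0.1681 0.2311 1.3062]  S=[1.2027 -0.1457; -0.1457 1.2302]  K=[0.4812 -0.0365; 0.0708 0.5320; -0.3598 0.2667]  nu=[-0.4377, -1.1317]  x^+=[1.7405, 1.3270, -0.8718]  P^+=[0.2565 0.0229 0.0727; 0.0229 0.2807 0.0620; 0.0727 0.0620 1.0351]
step 5: x^-=[1.7613, 0.9383, -1.0792]  P^-=[0.5424 -0.0009 -0.1764; -0.0009 0.6336 0.2534; -0.1764 0.2534 1.3475]  S=[1.2082 -0.1562; -0.1562 1.2461]  K=[0.4807 -0.0359; 0.0685 0.5355; -0.3674 0.2815]  nu=[-4.6549, 0.7835]  x^+=[-0.5042, 1.0390, 0.8517]  P^+=[0.2562 0.0231 0.0728; 0.0231 0.2821 0.0682; 0.0728 0.0682 1.0534]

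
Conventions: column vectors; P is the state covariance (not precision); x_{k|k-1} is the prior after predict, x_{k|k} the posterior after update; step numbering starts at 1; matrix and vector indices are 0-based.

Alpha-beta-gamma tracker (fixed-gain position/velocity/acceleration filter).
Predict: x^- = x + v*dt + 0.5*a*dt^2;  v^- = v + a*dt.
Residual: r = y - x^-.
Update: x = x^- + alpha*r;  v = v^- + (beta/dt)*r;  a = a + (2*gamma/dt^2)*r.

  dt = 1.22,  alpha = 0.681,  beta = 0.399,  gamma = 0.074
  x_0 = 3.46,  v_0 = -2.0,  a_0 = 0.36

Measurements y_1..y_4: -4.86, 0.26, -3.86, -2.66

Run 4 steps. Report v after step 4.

v_post = 0.3013

step 1: x_pred=1.2879  r=-6.1479  x^+=-2.8988  v^+=-3.5715  a^+=-0.2513
step 2: x_pred=-7.4430  r=7.7030  x^+=-2.1973  v^+=-1.3588  a^+=0.5146
step 3: x_pred=-3.4720  r=-0.3880  x^+=-3.7362  v^+=-0.8578  a^+=0.4761
step 4: x_pred=-4.4285  r=1.7685  x^+=-3.2242  v^+=0.3013  a^+=0.6519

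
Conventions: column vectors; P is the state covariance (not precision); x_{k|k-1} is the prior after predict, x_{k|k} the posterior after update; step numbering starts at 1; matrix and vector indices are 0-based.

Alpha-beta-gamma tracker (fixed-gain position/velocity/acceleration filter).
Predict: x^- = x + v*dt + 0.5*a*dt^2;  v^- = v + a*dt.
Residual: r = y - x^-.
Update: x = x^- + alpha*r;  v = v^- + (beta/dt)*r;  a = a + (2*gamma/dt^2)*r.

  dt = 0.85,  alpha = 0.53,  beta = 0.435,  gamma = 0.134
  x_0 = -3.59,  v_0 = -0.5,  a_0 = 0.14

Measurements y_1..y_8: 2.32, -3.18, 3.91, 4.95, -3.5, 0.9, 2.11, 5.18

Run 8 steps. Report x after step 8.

x_post = 0.5720

step 1: x_pred=-3.9644  r=6.2844  x^+=-0.6337  v^+=2.8351  a^+=2.4711
step 2: x_pred=2.6689  r=-5.8489  x^+=-0.4310  v^+=1.9423  a^+=0.3016
step 3: x_pred=1.3289  r=2.5811  x^+=2.6969  v^+=3.5196  a^+=1.2590
step 4: x_pred=6.1433  r=-1.1933  x^+=5.5109  v^+=3.9790  a^+=0.8163
step 5: x_pred=9.1879  r=-12.6879  x^+=2.4633  v^+=-1.8203  a^+=-3.8901
step 6: x_pred=-0.4893  r=1.3893  x^+=0.2471  v^+=-4.4159  a^+=-3.3747
step 7: x_pred=-4.7256  r=6.8356  x^+=-1.1027  v^+=-3.7862  a^+=-0.8392
step 8: x_pred=-4.6242  r=9.8042  x^+=0.5720  v^+=0.5179  a^+=2.7975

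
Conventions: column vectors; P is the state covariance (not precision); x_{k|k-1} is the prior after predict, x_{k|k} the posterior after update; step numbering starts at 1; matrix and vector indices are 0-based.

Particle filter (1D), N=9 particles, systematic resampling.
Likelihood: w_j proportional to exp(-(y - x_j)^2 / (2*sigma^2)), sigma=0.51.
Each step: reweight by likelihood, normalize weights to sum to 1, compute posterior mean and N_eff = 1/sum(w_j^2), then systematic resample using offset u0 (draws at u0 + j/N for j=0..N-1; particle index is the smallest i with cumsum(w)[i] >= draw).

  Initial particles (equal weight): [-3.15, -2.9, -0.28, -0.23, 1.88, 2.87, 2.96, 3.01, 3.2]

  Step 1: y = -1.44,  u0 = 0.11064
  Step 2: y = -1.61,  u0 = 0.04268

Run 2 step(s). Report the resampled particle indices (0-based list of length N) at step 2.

resampled_idx = [0, 1, 1, 2, 3, 4, 5, 7, 8]

step 1: w=[0.0233, 0.1069, 0.4842, 0.3856, 0.0000, 0.0000, 0.0000, 0.0000, 0.0000]  mean=-0.6076  Neff=2.5308  idx=[1, 2, 2, 2, 2, 3, 3, 3, 3]
step 2: w=[0.1473, 0.1204, 0.1204, 0.1204, 0.1204, 0.0928, 0.0928, 0.0928, 0.0928]  mean=-0.6473  Neff=8.7638  idx=[0, 1, 1, 2, 3, 4, 5, 7, 8]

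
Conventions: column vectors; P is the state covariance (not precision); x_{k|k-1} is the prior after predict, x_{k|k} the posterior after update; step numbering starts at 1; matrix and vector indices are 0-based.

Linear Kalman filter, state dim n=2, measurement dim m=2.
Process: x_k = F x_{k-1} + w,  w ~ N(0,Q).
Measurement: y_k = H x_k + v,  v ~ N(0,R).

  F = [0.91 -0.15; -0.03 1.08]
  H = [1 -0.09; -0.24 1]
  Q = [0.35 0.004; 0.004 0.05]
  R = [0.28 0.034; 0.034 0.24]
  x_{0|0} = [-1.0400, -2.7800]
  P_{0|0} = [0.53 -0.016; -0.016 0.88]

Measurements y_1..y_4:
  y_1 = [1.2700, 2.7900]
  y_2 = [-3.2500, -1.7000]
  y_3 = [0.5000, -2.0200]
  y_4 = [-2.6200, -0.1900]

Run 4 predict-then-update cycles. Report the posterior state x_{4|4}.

x_post = [-1.7646, -0.8888]

step 1: x^-=[-0.5294, -2.9712]  P^-=[0.8131 -0.1688; -0.1688 1.0779]  S=[1.1322 -0.4306; -0.4306 1.4458]  K=[0.7170 -0.0382; 0.0670 0.7935]  nu=[1.5320, 5.6341]  x^+=[0.3540, 1.6024]  P^+=[0.2053 0.0645; 0.0645 0.2082]
step 2: x^-=[0.0818, 1.7200]  P^-=[0.5071 0.0283; 0.0283 0.2889]  S=[0.7843 -0.0847; -0.0847 0.5445]  K=[0.6354 -0.0726; 0.0600 0.5274]  nu=[-3.1770, -3.4004]  x^+=[-1.6902, -0.2638]  P^+=[0.1797 0.0473; 0.0473 0.1400]
step 3: x^-=[-1.4985, -0.2342]  P^-=[0.4890 0.0231; 0.0231 0.2104]  S=[0.7666 -0.0787; -0.0787 0.4674]  K=[0.6254 -0.0964; 0.0513 0.4468]  nu=[1.9774, -2.1455]  x^+=[-0.0552, -1.0912]  P^+=[0.1754 0.0402; 0.0402 0.1186]
step 4: x^-=[0.1135, -1.1769]  P^-=[0.4870 0.0197; 0.0197 0.1859]  S=[0.7649 -0.0795; -0.0795 0.4445]  K=[0.6232 -0.1072; 0.0471 0.4160]  nu=[-2.8394, 1.0141]  x^+=[-1.7646, -0.8888]  P^+=[0.1742 0.0373; 0.0373 0.1104]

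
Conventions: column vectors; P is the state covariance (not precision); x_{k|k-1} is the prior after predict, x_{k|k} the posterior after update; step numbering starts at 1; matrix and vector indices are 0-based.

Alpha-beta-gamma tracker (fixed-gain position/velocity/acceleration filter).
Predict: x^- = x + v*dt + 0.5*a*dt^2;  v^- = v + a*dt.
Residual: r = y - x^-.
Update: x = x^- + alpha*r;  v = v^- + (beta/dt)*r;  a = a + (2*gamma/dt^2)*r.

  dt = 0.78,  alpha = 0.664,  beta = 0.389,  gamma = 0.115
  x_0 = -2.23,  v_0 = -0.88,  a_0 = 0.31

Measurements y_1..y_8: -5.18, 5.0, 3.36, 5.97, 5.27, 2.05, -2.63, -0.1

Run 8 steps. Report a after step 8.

step 1: x_pred=-2.8221  r=-2.3579  x^+=-4.3877  v^+=-1.8141  a^+=-0.5814
step 2: x_pred=-5.9796  r=10.9796  x^+=1.3108  v^+=3.2081  a^+=3.5694
step 3: x_pred=4.8990  r=-1.5390  x^+=3.8771  v^+=5.2247  a^+=2.9876
step 4: x_pred=8.8612  r=-2.8912  x^+=6.9414  v^+=6.1131  a^+=1.8946
step 5: x_pred=12.2860  r=-7.0160  x^+=7.6274  v^+=4.0919  a^+=-0.7578
step 6: x_pred=10.5885  r=-8.5385  x^+=4.9189  v^+=-0.7575  a^+=-3.9857
step 7: x_pred=3.1157  r=-5.7457  x^+=-0.6995  v^+=-6.7318  a^+=-6.1578
step 8: x_pred=-7.8234  r=7.7234  x^+=-2.6951  v^+=-7.6830  a^+=-3.2380

a_post = -3.2380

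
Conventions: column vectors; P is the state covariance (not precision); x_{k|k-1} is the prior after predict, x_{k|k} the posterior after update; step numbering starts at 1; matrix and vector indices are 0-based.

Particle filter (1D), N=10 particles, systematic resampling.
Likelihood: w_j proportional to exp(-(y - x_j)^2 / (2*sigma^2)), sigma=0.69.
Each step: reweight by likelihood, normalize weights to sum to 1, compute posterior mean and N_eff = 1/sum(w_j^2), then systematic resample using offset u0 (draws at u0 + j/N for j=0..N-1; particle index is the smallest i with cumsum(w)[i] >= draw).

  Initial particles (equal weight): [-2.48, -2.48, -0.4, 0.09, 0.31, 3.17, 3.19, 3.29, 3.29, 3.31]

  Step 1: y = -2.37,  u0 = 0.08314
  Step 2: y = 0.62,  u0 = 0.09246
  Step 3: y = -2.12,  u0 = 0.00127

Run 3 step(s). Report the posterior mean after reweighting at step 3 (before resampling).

step 1: w=[0.4952, 0.4952, 0.0085, 0.0009, 0.0003, 0.0000, 0.0000, 0.0000, 0.0000, 0.0000]  mean=-2.4593  Neff=2.0389  idx=[0, 0, 0, 0, 0, 1, 1, 1, 1, 1]
step 2: w=[0.1000, 0.1000, 0.1000, 0.1000, 0.1000, 0.1000, 0.1000, 0.1000, 0.1000, 0.1000]  mean=-2.4800  Neff=10.0000  idx=[0, 1, 2, 3, 4, 5, 6, 7, 8, 9]
step 3: w=[0.1000, 0.1000, 0.1000, 0.1000, 0.1000, 0.1000, 0.1000, 0.1000, 0.1000, 0.1000]  mean=-2.4800  Neff=10.0000  idx=[0, 1, 2, 3, 4, 5, 6, 7, 8, 9]

post_mean = -2.4800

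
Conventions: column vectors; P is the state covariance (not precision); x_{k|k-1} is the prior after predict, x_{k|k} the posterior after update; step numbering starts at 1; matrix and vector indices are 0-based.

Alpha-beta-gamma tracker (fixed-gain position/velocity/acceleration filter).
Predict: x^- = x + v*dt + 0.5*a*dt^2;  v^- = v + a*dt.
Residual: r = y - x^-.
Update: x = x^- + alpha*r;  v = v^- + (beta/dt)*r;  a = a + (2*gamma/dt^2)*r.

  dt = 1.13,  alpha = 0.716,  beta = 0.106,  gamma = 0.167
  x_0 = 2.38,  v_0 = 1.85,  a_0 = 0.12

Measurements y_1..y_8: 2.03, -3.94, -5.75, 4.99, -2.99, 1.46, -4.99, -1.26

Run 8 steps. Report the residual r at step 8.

step 1: x_pred=4.5471  r=-2.5171  x^+=2.7449  v^+=1.7495  a^+=-0.5384
step 2: x_pred=4.3780  r=-8.3180  x^+=-1.5777  v^+=0.3608  a^+=-2.7142
step 3: x_pred=-2.9028  r=-2.8472  x^+=-4.9414  v^+=-2.9733  a^+=-3.4589
step 4: x_pred=-10.5095  r=15.4995  x^+=0.5881  v^+=-5.4279  a^+=0.5953
step 5: x_pred=-5.1653  r=2.1753  x^+=-3.6078  v^+=-4.5511  a^+=1.1643
step 6: x_pred=-8.0072  r=9.4672  x^+=-1.2287  v^+=-2.3474  a^+=3.6407
step 7: x_pred=-1.5568  r=-3.4332  x^+=-4.0150  v^+=1.4445  a^+=2.7426
step 8: x_pred=-0.6316  r=-0.6284  x^+=-1.0815  v^+=4.4848  a^+=2.5783

resid = -0.6284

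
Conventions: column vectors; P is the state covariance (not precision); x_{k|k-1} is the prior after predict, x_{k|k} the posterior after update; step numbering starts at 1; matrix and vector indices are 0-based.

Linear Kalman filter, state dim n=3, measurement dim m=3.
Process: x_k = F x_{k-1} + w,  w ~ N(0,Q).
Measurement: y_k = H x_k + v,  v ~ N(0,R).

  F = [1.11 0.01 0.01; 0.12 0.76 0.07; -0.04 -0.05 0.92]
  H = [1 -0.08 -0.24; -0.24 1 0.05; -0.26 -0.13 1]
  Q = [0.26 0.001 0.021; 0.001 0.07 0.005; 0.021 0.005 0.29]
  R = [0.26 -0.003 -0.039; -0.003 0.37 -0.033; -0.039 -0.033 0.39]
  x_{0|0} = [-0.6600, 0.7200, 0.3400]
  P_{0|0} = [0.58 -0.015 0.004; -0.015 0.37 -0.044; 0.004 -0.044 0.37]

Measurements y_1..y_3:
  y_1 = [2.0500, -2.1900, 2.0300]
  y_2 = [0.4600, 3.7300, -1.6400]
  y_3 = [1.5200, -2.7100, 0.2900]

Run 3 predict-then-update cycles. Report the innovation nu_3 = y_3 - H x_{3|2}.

innov = [0.5723, -3.4312, 0.6748]

step 1: x^-=[-0.7220, 0.4918, 0.3032]  P^-=[0.9744 0.0686 0.0030; 0.0686 0.2865 -0.0177; 0.0030 -0.0177 0.6087]  S=[1.2582 -0.1925 -0.4389; -0.1925 0.6794 -0.0130; -0.4389 -0.0130 1.0771]  K=[0.7962 -0.0158 0.0836; 0.0963 0.4231 -0.0232; 0.1102 0.0607 0.6122]  nu=[2.8841, -2.8702, 1.6030]  x^+=[1.7537, -0.4818, 1.4283]  P^+=[0.2226 0.0392 0.0650; 0.0392 0.1662 0.0050; 0.0650 0.0050 0.2500]
step 2: x^-=[1.9560, -0.0557, 1.2680]  P^-=[0.5366 0.0704 0.0776; 0.0704 0.1792 0.0228; 0.0776 0.0228 0.4973]  S=[0.7787 -0.0776 -0.2224; -0.0776 0.5480 -0.0110; -0.2224 -0.0110 0.8851]  K=[0.6839 -0.0009 0.0915; 0.0981 0.3123 0.0073; 0.1134 0.0804 0.5652]  nu=[-1.1962, 4.1918, -2.4066]  x^+=[0.9141, 1.1184, 0.1091]  P^+=[0.1926 0.0376 0.0640; 0.0376 0.1233 0.0145; 0.0640 0.0145 0.2319]
step 3: x^-=[1.0269, 0.9673, 0.0079]  P^-=[0.4996 0.0647 0.0779; 0.0647 0.1546 0.0300; 0.0779 0.0300 0.4810]  S=[0.7417 -0.0740 -0.2085; -0.0740 0.5247 -0.0026; -0.2085 -0.0026 0.8635]  K=[0.6667 -0.0033 0.0910; 0.0933 0.2812 0.0153; 0.1111 0.0858 0.5562]  nu=[0.5723, -3.4312, 0.6748]  x^+=[1.4811, 0.0662, 0.1526]  P^+=[0.1878 0.0357 0.0631; 0.0357 0.1110 0.0168; 0.0631 0.0168 0.2283]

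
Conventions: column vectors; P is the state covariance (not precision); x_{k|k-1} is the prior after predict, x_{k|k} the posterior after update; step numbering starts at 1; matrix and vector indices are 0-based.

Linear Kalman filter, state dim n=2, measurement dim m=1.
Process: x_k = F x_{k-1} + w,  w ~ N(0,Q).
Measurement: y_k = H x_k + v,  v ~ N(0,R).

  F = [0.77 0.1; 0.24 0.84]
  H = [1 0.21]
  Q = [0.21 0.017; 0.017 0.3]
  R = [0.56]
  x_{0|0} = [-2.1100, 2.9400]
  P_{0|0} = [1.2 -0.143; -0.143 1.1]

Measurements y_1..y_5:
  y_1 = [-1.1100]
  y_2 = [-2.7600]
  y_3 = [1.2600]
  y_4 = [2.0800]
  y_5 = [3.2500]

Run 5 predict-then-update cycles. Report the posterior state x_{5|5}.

step 1: x^-=[-1.3307, 1.9632]  P^-=[0.9105 0.2352; 0.2352 1.0876]  S=[1.6172]  K=[0.5935; 0.2867]  nu=[-0.1916]  x^+=[-1.4444, 1.9083]  P^+=[0.3408 -0.0399; -0.0399 0.9547]
step 2: x^-=[-0.9214, 1.2563]  P^-=[0.4154 0.1334; 0.1334 0.9772]  S=[1.0745]  K=[0.4127; 0.3151]  nu=[-2.1025]  x^+=[-1.7890, 0.5938]  P^+=[0.2324 -0.0064; -0.0064 0.8705]
step 3: x^-=[-1.3181, 0.0695]  P^-=[0.3555 0.1288; 0.1288 0.9250]  S=[1.0104]  K=[0.3786; 0.3197]  nu=[2.5636]  x^+=[-0.3475, 0.8891]  P^+=[0.2107 0.0065; 0.0065 0.8217]
step 4: x^-=[-0.1787, 0.6635]  P^-=[0.3441 0.1293; 0.1293 0.8946]  S=[0.9979]  K=[0.3721; 0.3178]  nu=[2.1193]  x^+=[0.6099, 1.3371]  P^+=[0.2060 0.0113; 0.0113 0.7938]
step 5: x^-=[0.6033, 1.2695]  P^-=[0.3418 0.1293; 0.1293 0.8765]  S=[0.9948]  K=[0.3709; 0.3150]  nu=[2.3801]  x^+=[1.4861, 2.0193]  P^+=[0.2050 0.0131; 0.0131 0.7778]

x_post = [1.4861, 2.0193]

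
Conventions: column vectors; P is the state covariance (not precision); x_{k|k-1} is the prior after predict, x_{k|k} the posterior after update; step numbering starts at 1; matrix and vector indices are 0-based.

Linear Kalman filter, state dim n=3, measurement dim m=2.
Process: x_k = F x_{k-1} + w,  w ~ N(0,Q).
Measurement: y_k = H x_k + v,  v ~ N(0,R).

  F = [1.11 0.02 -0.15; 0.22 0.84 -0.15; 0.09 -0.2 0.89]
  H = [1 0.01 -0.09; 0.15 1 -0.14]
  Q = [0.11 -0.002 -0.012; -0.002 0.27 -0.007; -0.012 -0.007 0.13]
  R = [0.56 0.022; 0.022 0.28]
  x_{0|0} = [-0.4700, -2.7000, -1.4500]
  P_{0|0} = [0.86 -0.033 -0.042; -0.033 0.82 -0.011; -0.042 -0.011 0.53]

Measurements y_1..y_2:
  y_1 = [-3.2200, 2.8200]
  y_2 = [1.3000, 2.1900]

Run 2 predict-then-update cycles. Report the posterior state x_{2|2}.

step 1: x^-=[-0.3582, -2.1539, -0.7928]  P^-=[1.1944 0.2126 -0.0343; 0.2126 0.8955 -0.2157; -0.0343 -0.2157 0.5880]  S=[1.7701 0.4554; 0.4554 1.3395]  K=[0.6592 0.0719; -0.0524 0.7327; 0.0085 -0.2292]  nu=[-2.9116, 4.9166]  x^+=[-1.9240, 1.6009, -1.9446]  P^+=[0.3751 -0.0151 0.0464; -0.0151 0.2065 0.0017; 0.0464 0.0017 0.5192]
step 2: x^-=[-1.8120, 1.2132, -2.2240]  P^-=[0.5678 0.0811 0.0040; 0.0811 0.4365 -0.0943; 0.0040 -0.0943 0.5599]  S=[1.1334 0.2078; 0.2078 0.7908]  K=[0.4863 0.0817; -0.0254 0.5907; -0.0020 -0.2170]  nu=[2.8997, 0.9372]  x^+=[-0.3251, 1.6931, -2.4332]  P^+=[0.2779 -0.0023 0.0411; -0.0023 0.1661 0.0062; 0.0411 0.0062 0.5225]

x_post = [-0.3251, 1.6931, -2.4332]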